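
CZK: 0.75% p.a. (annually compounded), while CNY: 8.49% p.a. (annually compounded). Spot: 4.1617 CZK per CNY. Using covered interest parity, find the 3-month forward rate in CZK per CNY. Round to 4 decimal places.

T = 3/12 years.
Growth of 1 CZK over T: (1 + 0.0075)^(3/12) = 1.0018697.
CNY accumulates by (1 + 0.0849)^(3/12) = 1.0205809.
Forward (CZK per CNY) = 4.1617 × 1.0018697 / 1.0205809 = 4.085400.

4.0854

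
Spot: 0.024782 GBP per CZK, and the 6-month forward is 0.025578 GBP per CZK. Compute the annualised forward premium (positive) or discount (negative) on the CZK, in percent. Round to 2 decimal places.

+6.42%

T = 6/12 years.
Period premium: (0.025578 − 0.024782)/0.024782 = 0.0321201.
Per annum: 0.0321201 / (6/12) = 0.064240 = 6.42%.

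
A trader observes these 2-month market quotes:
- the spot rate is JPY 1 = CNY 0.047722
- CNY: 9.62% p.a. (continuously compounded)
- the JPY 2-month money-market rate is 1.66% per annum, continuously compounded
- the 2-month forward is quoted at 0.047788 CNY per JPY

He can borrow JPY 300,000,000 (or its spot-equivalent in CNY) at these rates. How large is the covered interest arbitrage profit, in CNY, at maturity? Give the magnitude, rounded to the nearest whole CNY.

T = 2/12 years.
Route A — deposit JPY, sell forward: 300,000,000 × 1.0027704974 × 0.047788 = CNY 14,376,118.96.
Route B — convert at spot, deposit CNY: 300,000,000 × 0.047722 × 1.0161625569 = CNY 14,547,992.86.
The quoted forward undervalues JPY, so borrow JPY, convert to CNY at spot, deposit the CNY at 9.62%, and buy JPY forward at 0.047788 to cover the loan.
Arbitrage profit = |14,376,118.96 − 14,547,992.86| = CNY 171,874.

CNY 171,874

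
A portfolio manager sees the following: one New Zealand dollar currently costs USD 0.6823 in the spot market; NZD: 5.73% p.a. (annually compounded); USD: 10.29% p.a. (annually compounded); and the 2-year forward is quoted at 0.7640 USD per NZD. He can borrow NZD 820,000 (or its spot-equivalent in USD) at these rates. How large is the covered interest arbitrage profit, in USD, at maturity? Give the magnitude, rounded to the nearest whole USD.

T = 2 years.
Route A — deposit NZD, sell forward: 820,000 × 1.11788329 × 0.7640 = USD 700,331.52.
Route B — convert at spot, deposit USD: 820,000 × 0.6823 × 1.21638841 = USD 680,552.29.
The quoted forward overvalues NZD, so borrow USD, buy NZD at spot, deposit the NZD at 5.73%, and sell the proceeds forward at 0.7640.
The gap between the two covered legs is USD 19,779.

USD 19,779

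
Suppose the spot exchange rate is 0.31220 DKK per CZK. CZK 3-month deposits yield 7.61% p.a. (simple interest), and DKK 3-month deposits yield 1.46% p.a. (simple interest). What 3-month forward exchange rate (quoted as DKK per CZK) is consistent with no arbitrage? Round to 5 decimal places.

T = 3/12 years.
Growth of 1 DKK over T: 1 + 0.0146×3/12 = 1.003650.
CZK accumulates by 1 + 0.0761×3/12 = 1.019025.
CIP: F = S · (grow DKK)/(grow CZK) = 0.3122 × 1.003650/1.019025 = 0.3074895 DKK per CZK.

0.30749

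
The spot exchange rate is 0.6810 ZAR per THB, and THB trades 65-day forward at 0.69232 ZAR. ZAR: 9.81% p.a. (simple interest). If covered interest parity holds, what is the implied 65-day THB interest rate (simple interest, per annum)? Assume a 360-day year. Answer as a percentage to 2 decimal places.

T = 65/360 years.
CIP gives F = S · g_ZAR/g_THB, so g_ZAR/g_THB = 0.69232/0.681 = 1.0166226.
ZAR growth factor: 1 + 0.0981×65/360 = 1.0177125.
So the THB growth factor = 1.0010721.
r = (1.0010721 − 1)/(65/360) = 0.005938 → 0.59%.

0.59%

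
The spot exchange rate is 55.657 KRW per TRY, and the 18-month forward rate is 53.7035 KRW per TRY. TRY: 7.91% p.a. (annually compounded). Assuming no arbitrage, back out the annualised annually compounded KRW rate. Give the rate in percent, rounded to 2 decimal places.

5.37%

T = 18/12 years.
F/S = 53.7035/55.657 = 0.9649011 = (growth of KRW) / (growth of TRY).
TRY growth factor: (1 + 0.0791)^(18/12) = 1.1209663.
That pins the KRW growth at 1.0816216.
Annualise: 1.0816216^(12/18) − 1 = 0.053700 = 5.37%.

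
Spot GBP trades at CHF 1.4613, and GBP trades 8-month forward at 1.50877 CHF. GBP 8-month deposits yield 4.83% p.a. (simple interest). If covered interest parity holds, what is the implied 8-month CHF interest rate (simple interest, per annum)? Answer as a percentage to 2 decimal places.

9.86%

T = 8/12 years.
By CIP, F/S equals the CHF-to-GBP growth ratio: 1.50877/1.4613 = 1.0324848.
GBP growth factor: 1 + 0.0483×8/12 = 1.032200.
So the CHF growth factor = 1.0657308.
(1.0657308 − 1)/T = 0.098596, i.e. 9.86%.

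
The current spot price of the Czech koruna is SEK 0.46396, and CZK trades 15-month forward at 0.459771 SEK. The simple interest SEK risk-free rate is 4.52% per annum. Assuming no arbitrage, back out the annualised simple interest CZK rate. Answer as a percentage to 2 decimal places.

T = 15/12 years.
F/S = 0.459771/0.46396 = 0.9909712 = (growth of SEK) / (growth of CZK).
SEK growth factor: 1 + 0.0452×15/12 = 1.056500.
That pins the CZK growth at 1.0661258.
(1.0661258 − 1)/T = 0.052901, i.e. 5.29%.

5.29%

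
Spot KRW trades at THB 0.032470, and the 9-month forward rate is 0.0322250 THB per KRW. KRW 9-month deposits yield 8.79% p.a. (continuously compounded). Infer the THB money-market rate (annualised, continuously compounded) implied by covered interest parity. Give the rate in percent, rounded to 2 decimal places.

7.78%

T = 9/12 years.
CIP gives F = S · g_THB/g_KRW, so g_THB/g_KRW = 0.032225/0.03247 = 0.9924546.
The KRW side grows by e^(0.0879×9/12) = 1.0681466.
That pins the THB growth at 1.060087.
r = ln(1.060087)/(9/12) = 0.077801 → 7.78%.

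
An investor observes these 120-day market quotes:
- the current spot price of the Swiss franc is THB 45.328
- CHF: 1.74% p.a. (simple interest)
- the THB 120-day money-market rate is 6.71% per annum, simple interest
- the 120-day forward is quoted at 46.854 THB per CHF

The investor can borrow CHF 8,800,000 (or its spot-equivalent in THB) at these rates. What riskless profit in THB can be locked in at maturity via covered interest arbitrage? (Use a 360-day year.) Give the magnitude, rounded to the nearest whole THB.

THB 6,898,469

T = 120/360 years.
Invest the CHF and cover forward: 8,800,000 × 1.005800 × 46.854 = THB 414,706,628.16.
Convert at spot and invest in THB: 8,800,000 × 45.328 × 1.02236666667 = THB 407,808,159.15.
The quoted forward overvalues CHF, so borrow THB, buy CHF at spot, deposit the CHF at 1.74%, and sell the proceeds forward at 46.854.
Profit = 414,706,628.16 − 407,808,159.15 = THB 6,898,469.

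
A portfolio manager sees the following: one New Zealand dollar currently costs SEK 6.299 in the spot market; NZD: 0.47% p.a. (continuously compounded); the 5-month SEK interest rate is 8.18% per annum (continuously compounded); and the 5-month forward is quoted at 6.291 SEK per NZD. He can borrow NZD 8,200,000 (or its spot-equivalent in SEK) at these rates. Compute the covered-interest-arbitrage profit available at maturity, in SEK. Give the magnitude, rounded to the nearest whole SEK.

T = 5/12 years.
Route A — deposit NZD, sell forward: 8,200,000 × 1.0019602521 × 6.291 = SEK 51,687,321.96.
Route B — convert at spot, deposit SEK: 8,200,000 × 6.299 × 1.0346708257 = SEK 53,442,610.55.
The quoted forward undervalues NZD, so borrow NZD, convert to SEK at spot, deposit the SEK at 8.18%, and buy NZD forward at 6.291 to cover the loan.
Arbitrage profit = |51,687,321.96 − 53,442,610.55| = SEK 1,755,289.

SEK 1,755,289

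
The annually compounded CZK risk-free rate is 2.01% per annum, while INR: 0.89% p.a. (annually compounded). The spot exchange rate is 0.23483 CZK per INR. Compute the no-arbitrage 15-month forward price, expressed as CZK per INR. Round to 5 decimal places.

T = 15/12 years.
Growth of 1 CZK over T: (1 + 0.0201)^(15/12) = 1.0251878.
INR growth factor: (1 + 0.0089)^(15/12) = 1.0111373.
CIP: F = S · (grow CZK)/(grow INR) = 0.23483 × 1.0251878/1.0111373 = 0.2380931 CZK per INR.

0.23809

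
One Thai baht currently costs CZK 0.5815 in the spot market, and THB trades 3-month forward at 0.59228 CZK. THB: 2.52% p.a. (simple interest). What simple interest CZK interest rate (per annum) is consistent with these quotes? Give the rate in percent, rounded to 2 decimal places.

9.98%

T = 3/12 years.
By CIP, F/S equals the CZK-to-THB growth ratio: 0.59228/0.5815 = 1.0185383.
THB growth factor: 1 + 0.0252×3/12 = 1.006300.
Hence g_CZK = 1.0249551.
r = (1.0249551 − 1)/(3/12) = 0.099820 → 9.98%.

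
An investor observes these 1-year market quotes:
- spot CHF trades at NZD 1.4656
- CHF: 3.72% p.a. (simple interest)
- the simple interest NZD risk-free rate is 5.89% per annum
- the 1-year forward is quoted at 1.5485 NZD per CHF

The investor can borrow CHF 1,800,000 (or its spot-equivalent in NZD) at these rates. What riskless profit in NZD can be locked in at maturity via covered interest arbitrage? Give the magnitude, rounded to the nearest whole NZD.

NZD 97,525

T = 1 year.
Keep in CHF, deliver into the forward: 1,800,000·1.037200·1.5485 = NZD 2,890,987.56.
Swap to NZD now, deposit: 1,800,000·1.4656·1.058900 = NZD 2,793,462.91.
The quoted forward overvalues CHF, so borrow NZD, buy CHF at spot, deposit the CHF at 3.72%, and sell the proceeds forward at 1.5485.
Arbitrage profit = |2,890,987.56 − 2,793,462.91| = NZD 97,525.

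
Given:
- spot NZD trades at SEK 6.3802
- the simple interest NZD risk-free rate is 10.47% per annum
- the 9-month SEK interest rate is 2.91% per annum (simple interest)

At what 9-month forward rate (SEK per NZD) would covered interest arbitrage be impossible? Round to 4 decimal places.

6.0448

T = 9/12 years.
SEK growth factor: 1 + 0.0291×9/12 = 1.021825.
NZD accumulates by 1 + 0.1047×9/12 = 1.078525.
So F = 6.3802 × 1.021825 / 1.078525 = 6.044781 (SEK/NZD).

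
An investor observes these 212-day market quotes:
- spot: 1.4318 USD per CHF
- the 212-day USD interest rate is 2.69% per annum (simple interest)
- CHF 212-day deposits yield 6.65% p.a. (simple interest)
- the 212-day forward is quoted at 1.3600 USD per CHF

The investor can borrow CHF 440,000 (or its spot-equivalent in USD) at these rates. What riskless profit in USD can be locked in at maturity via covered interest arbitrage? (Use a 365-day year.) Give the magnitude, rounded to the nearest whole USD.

USD 18,322

T = 212/365 years.
Keep in CHF, deliver into the forward: 440,000·1.03862466·1.3600 = USD 621,513.00.
Swap to USD now, deposit: 440,000·1.4318·1.01562411 = USD 639,835.06.
The quoted forward undervalues CHF, so borrow CHF, convert to USD at spot, deposit the USD at 2.69%, and buy CHF forward at 1.3600 to cover the loan.
Arbitrage profit = |621,513.00 − 639,835.06| = USD 18,322.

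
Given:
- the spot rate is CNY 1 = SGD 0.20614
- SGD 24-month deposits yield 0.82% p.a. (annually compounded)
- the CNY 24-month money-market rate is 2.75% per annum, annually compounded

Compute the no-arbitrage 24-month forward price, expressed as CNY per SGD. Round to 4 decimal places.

5.0386

T = 2 years.
Growth of 1 SGD over T: (1 + 0.0082)^2 = 1.0164672.
CNY growth factor: (1 + 0.0275)^2 = 1.0557563.
Forward (SGD per CNY) = 0.20614 × 1.0164672 / 1.0557563 = 0.1984687.
Quoted the other way: 1/0.1984687 = 5.0386 CNY per SGD.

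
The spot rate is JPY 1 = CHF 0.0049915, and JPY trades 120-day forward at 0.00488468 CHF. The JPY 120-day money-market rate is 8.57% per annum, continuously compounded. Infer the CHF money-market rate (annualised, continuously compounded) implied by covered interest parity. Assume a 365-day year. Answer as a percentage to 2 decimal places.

1.99%

T = 120/365 years.
By CIP, F/S equals the CHF-to-JPY growth ratio: 0.00488468/0.0049915 = 0.9785996.
The JPY side grows by e^(0.0857×120/365) = 1.028576.
Hence g_CHF = 1.0065641.
Take logs: ln 1.0065641 / (120/365) = 0.019901, so 1.99%.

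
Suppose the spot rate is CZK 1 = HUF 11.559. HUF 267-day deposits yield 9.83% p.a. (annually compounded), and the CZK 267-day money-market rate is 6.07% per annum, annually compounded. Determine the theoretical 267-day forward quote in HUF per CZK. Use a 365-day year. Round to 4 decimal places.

11.8573

T = 267/365 years.
HUF growth factor: (1 + 0.0983)^(267/365) = 1.07099558.
Growth of 1 CZK over T: (1 + 0.0607)^(267/365) = 1.04404962.
CIP: F = S · (grow HUF)/(grow CZK) = 11.559 × 1.07099558/1.04404962 = 11.857327 HUF per CZK.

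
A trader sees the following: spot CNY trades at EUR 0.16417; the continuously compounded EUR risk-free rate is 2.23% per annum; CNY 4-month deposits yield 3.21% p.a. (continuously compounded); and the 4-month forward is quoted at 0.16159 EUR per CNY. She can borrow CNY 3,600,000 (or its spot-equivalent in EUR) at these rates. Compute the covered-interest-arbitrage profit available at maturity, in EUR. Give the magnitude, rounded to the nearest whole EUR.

T = 4/12 years.
Keep in CNY, deliver into the forward: 3,600,000·1.01075745·0.16159 = EUR 587,981.87.
Swap to EUR now, deposit: 3,600,000·0.16417·1.00746103 = EUR 595,421.56.
The quoted forward undervalues CNY, so borrow CNY, convert to EUR at spot, deposit the EUR at 2.23%, and buy CNY forward at 0.16159 to cover the loan.
The gap between the two covered legs is EUR 7,440.

EUR 7,440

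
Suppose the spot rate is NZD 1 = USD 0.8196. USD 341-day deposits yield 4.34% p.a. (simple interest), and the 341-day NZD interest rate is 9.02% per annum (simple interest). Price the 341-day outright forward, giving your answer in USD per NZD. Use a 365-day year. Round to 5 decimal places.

0.78655

T = 341/365 years.
USD growth factor: 1 + 0.0434×341/365 = 1.0405463.
NZD accumulates by 1 + 0.0902×341/365 = 1.084269.
Forward (USD per NZD) = 0.8196 × 1.0405463 / 1.084269 = 0.7865500.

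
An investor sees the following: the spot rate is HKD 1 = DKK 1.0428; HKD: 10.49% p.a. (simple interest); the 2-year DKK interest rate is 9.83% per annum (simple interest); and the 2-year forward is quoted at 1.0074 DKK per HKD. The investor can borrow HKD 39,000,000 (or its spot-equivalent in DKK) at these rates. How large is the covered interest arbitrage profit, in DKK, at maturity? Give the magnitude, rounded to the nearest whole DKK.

T = 2 years.
Keep in HKD, deliver into the forward: 39,000,000·1.209800·1.0074 = DKK 47,531,348.28.
Swap to DKK now, deposit: 39,000,000·1.0428·1.196600 = DKK 48,664,764.72.
The quoted forward undervalues HKD, so borrow HKD, convert to DKK at spot, deposit the DKK at 9.83%, and buy HKD forward at 1.0074 to cover the loan.
The gap between the two covered legs is DKK 1,133,416.

DKK 1,133,416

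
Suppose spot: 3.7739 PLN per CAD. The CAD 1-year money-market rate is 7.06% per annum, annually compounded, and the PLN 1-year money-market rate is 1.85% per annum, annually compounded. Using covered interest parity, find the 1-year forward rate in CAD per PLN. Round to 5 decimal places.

0.27853

T = 1 year.
PLN growth factor: (1 + 0.0185)^1 = 1.018500.
Growth of 1 CAD over T: (1 + 0.0706)^1 = 1.070600.
So F = 3.7739 × 1.018500 / 1.070600 = 3.590246 (PLN/CAD).
Invert for CAD per PLN: 1 / 3.590246 = 0.27853.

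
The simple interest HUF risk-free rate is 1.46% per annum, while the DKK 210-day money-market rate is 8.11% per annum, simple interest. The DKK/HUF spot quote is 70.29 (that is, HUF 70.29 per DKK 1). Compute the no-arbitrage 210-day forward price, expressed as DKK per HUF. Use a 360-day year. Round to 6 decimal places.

T = 210/360 years.
HUF accumulates by 1 + 0.0146×210/360 = 1.0085167.
DKK growth factor: 1 + 0.0811×210/360 = 1.0473083.
CIP: F = S · (grow HUF)/(grow DKK) = 70.29 × 1.0085167/1.0473083 = 67.68651 HUF per DKK.
Quoted the other way: 1/67.68651 = 0.014774 DKK per HUF.

0.014774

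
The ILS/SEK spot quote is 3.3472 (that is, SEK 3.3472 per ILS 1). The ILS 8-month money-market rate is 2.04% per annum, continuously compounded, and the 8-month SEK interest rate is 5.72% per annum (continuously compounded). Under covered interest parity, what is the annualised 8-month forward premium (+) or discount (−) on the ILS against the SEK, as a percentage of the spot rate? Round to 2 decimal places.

+3.73%

T = 8/12 years.
CIP forward (SEK per ILS) = 3.3472 × 1.0388697/1.0136929 = 3.4303334.
Annualised premium = (F − S)/S × (1/T) = (3.4303334 − 3.3472)/3.3472 ÷ (8/12) = 3.73%.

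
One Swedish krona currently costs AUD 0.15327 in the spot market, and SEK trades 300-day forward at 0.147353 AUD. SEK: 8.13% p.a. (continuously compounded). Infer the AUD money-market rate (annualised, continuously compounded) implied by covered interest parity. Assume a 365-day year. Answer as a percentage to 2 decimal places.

3.34%

T = 300/365 years.
CIP gives F = S · g_AUD/g_SEK, so g_AUD/g_SEK = 0.147353/0.15327 = 0.9613949.
SEK growth factor: e^(0.0813×300/365) = 1.0691051.
So the AUD growth factor = 1.0278322.
Take logs: ln 1.0278322 / (300/365) = 0.033400, so 3.34%.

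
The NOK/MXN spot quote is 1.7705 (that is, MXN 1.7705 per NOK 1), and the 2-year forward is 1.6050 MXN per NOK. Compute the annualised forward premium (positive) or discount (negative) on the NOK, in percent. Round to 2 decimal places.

-4.67%

T = 2 years.
(F − S)/S = (1.6050 − 1.7705)/1.7705 = -0.0934764.
Annualise by dividing by T: -0.0934764 / 2 = -0.046738 → -4.67%.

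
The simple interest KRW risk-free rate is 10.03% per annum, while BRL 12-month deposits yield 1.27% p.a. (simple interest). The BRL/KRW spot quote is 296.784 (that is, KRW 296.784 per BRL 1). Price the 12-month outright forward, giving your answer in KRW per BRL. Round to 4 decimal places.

322.4562

T = 1 year.
Growth of 1 KRW over T: 1 + 0.1003×1 = 1.100300.
BRL accumulates by 1 + 0.0127×1 = 1.012700.
So F = 296.784 × 1.100300 / 1.012700 = 322.456241 (KRW/BRL).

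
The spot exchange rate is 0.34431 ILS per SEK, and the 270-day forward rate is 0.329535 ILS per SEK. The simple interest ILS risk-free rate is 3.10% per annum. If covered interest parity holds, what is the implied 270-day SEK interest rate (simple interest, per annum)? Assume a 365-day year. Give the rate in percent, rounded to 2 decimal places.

9.30%

T = 270/365 years.
By CIP, F/S equals the ILS-to-SEK growth ratio: 0.329535/0.34431 = 0.9570881.
The ILS side grows by 1 + 0.0310×270/365 = 1.0229315.
So the SEK growth factor = 1.0687955.
(1.0687955 − 1)/T = 0.093001, i.e. 9.30%.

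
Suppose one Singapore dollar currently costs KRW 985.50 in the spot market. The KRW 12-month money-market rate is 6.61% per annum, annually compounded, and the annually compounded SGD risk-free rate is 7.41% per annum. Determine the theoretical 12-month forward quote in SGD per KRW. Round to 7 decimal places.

0.0010223

T = 1 year.
KRW growth factor: (1 + 0.0661)^1 = 1.066100.
Growth of 1 SGD over T: (1 + 0.0741)^1 = 1.074100.
So F = 985.5 × 1.066100 / 1.074100 = 978.1599 (KRW/SGD).
Invert for SGD per KRW: 1 / 978.1599 = 0.0010223.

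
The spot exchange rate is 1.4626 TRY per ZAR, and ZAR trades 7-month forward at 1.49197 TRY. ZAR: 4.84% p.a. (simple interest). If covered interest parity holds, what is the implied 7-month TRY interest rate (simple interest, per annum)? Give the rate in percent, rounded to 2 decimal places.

T = 7/12 years.
F/S = 1.49197/1.4626 = 1.0200807 = (growth of TRY) / (growth of ZAR).
The ZAR side grows by 1 + 0.0484×7/12 = 1.0282333.
Hence g_TRY = 1.0488809.
(1.0488809 − 1)/T = 0.083796, i.e. 8.38%.

8.38%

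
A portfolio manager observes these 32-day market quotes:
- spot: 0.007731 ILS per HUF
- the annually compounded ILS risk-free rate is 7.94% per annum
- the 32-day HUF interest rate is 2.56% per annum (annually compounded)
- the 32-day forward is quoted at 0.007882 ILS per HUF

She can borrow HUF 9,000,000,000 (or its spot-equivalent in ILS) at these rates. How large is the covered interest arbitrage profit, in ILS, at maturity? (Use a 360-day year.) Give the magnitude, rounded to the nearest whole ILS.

T = 32/360 years.
Keep in HUF, deliver into the forward: 9,000,000,000·1.0022494424·0.007882 = ILS 71,097,570.94.
Swap to ILS now, deposit: 9,000,000,000·0.007731·1.0068147001 = ILS 70,053,160.02.
The quoted forward overvalues HUF, so borrow ILS, buy HUF at spot, deposit the HUF at 2.56%, and sell the proceeds forward at 0.007882.
Profit = 71,097,570.94 − 70,053,160.02 = ILS 1,044,411.

ILS 1,044,411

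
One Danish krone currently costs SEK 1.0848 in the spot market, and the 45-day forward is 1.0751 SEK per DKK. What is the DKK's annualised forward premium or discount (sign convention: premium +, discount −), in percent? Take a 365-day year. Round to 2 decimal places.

-7.25%

T = 45/365 years.
(F − S)/S = (1.0751 − 1.0848)/1.0848 = -0.0089417.
×(1/T) gives -7.25% p.a.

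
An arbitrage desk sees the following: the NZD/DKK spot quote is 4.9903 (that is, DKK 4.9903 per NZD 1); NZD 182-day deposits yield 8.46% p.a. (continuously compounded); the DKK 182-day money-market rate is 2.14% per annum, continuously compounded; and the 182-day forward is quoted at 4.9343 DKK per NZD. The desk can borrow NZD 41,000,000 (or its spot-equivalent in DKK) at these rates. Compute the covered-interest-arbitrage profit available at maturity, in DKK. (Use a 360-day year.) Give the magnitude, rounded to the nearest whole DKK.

DKK 4,318,757

T = 182/360 years.
Keep in NZD, deliver into the forward: 41,000,000·1.04369781674·4.9343 = DKK 211,146,643.62.
Swap to DKK now, deposit: 41,000,000·4.9903·1.01087762469 = DKK 206,827,887.03.
The quoted forward overvalues NZD, so borrow DKK, buy NZD at spot, deposit the NZD at 8.46%, and sell the proceeds forward at 4.9343.
Arbitrage profit = |211,146,643.62 − 206,827,887.03| = DKK 4,318,757.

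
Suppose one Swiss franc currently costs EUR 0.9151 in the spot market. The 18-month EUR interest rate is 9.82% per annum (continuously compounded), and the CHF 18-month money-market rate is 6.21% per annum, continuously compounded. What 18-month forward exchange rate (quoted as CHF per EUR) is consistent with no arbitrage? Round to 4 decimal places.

1.0352

T = 18/12 years.
EUR growth factor: e^(0.0982×18/12) = 1.1587015.
CHF accumulates by e^(0.0621×18/12) = 1.0976264.
So F = 0.9151 × 1.1587015 / 1.0976264 = 0.9660188 (EUR/CHF).
Invert for CHF per EUR: 1 / 0.9660188 = 1.0352.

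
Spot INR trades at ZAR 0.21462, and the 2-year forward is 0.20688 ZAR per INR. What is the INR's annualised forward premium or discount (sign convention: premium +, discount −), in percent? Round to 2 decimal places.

T = 2 years.
INR trades forward at -3.60637% vs spot over the period.
×(1/T) gives -1.80% p.a.

-1.80%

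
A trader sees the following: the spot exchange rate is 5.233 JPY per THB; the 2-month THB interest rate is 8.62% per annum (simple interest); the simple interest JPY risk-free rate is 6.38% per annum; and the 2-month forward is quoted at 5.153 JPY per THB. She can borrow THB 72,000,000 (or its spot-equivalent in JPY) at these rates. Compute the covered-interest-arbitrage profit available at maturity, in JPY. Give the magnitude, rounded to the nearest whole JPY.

T = 2/12 years.
Invest the THB and cover forward: 72,000,000 × 1.01436666667 × 5.153 = JPY 376,346,263.20.
Convert at spot and invest in JPY: 72,000,000 × 5.233 × 1.01063333333 = JPY 380,782,384.80.
The quoted forward undervalues THB, so borrow THB, convert to JPY at spot, deposit the JPY at 6.38%, and buy THB forward at 5.153 to cover the loan.
The gap between the two covered legs is JPY 4,436,122.

JPY 4,436,122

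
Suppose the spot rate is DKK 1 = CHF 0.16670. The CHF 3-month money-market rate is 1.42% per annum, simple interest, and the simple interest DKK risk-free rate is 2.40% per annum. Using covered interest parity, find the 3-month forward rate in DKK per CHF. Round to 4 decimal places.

6.0134

T = 3/12 years.
CHF accumulates by 1 + 0.0142×3/12 = 1.003550.
Growth of 1 DKK over T: 1 + 0.0240×3/12 = 1.006000.
So F = 0.1667 × 1.003550 / 1.006000 = 0.1662940 (CHF/DKK).
Quoted the other way: 1/0.1662940 = 6.0134 DKK per CHF.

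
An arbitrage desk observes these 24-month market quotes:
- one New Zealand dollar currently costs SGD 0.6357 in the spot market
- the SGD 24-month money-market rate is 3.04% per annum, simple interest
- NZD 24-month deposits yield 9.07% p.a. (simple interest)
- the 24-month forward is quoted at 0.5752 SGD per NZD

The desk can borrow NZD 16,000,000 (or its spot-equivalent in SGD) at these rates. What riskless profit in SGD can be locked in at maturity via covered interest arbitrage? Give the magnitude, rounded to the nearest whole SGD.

T = 2 years.
Keep in NZD, deliver into the forward: 16,000,000·1.181400·0.5752 = SGD 10,872,660.48.
Swap to SGD now, deposit: 16,000,000·0.6357·1.060800 = SGD 10,789,608.96.
The quoted forward overvalues NZD, so borrow SGD, buy NZD at spot, deposit the NZD at 9.07%, and sell the proceeds forward at 0.5752.
Arbitrage profit = |10,872,660.48 − 10,789,608.96| = SGD 83,052.

SGD 83,052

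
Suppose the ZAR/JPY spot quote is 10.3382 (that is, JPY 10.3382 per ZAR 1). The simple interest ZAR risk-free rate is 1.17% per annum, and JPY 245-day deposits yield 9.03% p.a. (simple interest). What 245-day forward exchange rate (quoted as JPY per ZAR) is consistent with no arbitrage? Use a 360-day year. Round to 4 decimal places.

10.8868

T = 245/360 years.
JPY growth factor: 1 + 0.0903×245/360 = 1.06145417.
ZAR growth factor: 1 + 0.0117×245/360 = 1.0079625.
So F = 10.3382 × 1.06145417 / 1.0079625 = 10.886839 (JPY/ZAR).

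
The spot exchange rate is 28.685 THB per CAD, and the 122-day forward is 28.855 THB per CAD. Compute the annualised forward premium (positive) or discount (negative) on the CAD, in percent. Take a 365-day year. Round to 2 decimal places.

+1.77%

T = 122/365 years.
CAD trades forward at +0.59264% vs spot over the period.
Annualise by dividing by T: 0.0059264 / (122/365) = 0.017731 → 1.77%.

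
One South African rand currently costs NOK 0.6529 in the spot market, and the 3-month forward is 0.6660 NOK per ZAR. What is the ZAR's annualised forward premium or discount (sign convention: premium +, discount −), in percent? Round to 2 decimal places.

+8.03%

T = 3/12 years.
(F − S)/S = (0.6660 − 0.6529)/0.6529 = 0.0200643.
×(1/T) gives 8.03% p.a.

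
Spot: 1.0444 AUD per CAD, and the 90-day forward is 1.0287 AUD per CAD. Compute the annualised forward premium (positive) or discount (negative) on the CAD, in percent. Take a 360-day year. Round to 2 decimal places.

T = 90/360 years.
Period premium: (1.0287 − 1.0444)/1.0444 = -0.0150326.
×(1/T) gives -6.01% p.a.

-6.01%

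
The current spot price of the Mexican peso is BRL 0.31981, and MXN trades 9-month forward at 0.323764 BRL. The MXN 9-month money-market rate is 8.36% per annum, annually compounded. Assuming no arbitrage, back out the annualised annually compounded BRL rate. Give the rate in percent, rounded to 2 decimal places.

10.15%

T = 9/12 years.
F/S = 0.323764/0.31981 = 1.0123636 = (growth of BRL) / (growth of MXN).
MXN growth factor: (1 + 0.0836)^(9/12) = 1.0620666.
So the BRL growth factor = 1.0751976.
r = 1.0751976^(12/9) − 1 = 0.101500 → 10.15%.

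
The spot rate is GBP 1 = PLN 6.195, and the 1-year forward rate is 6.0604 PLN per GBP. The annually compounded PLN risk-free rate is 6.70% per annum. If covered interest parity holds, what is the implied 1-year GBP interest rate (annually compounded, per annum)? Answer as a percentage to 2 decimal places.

T = 1 year.
F/S = 6.0604/6.195 = 0.9782728 = (growth of PLN) / (growth of GBP).
The PLN side grows by (1 + 0.0670)^1 = 1.067000.
Hence g_GBP = 1.0906978.
r = 1.0906978^(1/1) − 1 = 0.090698 → 9.07%.

9.07%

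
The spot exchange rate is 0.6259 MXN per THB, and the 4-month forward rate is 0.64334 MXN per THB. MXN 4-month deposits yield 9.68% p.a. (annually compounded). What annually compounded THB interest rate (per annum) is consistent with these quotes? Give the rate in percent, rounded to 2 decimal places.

1.00%

T = 4/12 years.
CIP gives F = S · g_MXN/g_THB, so g_MXN/g_THB = 0.64334/0.6259 = 1.0278639.
MXN growth factor: (1 + 0.0968)^(4/12) = 1.0312781.
So the THB growth factor = 1.0033216.
r = 1.0033216^(12/4) − 1 = 0.009998 → 1.00%.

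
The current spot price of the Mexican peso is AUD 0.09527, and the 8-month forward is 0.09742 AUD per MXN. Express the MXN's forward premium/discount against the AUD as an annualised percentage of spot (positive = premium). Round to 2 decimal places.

+3.39%

T = 8/12 years.
MXN trades forward at +2.25674% vs spot over the period.
Annualise by dividing by T: 0.0225674 / (8/12) = 0.033851 → 3.39%.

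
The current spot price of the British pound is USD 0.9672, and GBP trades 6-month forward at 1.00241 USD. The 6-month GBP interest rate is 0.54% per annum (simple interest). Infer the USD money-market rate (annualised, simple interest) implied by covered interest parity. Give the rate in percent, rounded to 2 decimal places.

T = 6/12 years.
By CIP, F/S equals the USD-to-GBP growth ratio: 1.00241/0.9672 = 1.0364041.
GBP growth factor: 1 + 0.0054×6/12 = 1.002700.
Hence g_USD = 1.0392024.
r = (1.0392024 − 1)/(6/12) = 0.078405 → 7.84%.

7.84%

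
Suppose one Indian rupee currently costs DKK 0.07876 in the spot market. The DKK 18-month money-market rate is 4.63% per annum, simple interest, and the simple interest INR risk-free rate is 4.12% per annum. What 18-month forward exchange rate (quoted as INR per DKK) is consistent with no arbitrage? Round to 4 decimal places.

12.6060

T = 18/12 years.
DKK growth factor: 1 + 0.0463×18/12 = 1.069450.
Growth of 1 INR over T: 1 + 0.0412×18/12 = 1.061800.
Forward (DKK per INR) = 0.07876 × 1.069450 / 1.061800 = 0.079327446.
Quoted the other way: 1/0.079327446 = 12.6060 INR per DKK.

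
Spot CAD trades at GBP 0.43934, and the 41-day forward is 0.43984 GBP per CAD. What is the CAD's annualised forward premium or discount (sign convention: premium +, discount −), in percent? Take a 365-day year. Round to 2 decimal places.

+1.01%

T = 41/365 years.
Period premium: (0.43984 − 0.43934)/0.43934 = 0.0011381.
Per annum: 0.0011381 / (41/365) = 0.010132 = 1.01%.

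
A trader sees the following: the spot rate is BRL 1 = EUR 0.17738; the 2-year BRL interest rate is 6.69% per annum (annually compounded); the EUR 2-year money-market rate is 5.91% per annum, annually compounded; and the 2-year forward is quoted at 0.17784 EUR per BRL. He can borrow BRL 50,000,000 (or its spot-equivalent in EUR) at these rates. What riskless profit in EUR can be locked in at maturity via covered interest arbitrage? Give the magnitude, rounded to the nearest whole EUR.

EUR 173,253

T = 2 years.
Route A — deposit BRL, sell forward: 50,000,000 × 1.13827561 × 0.17784 = EUR 10,121,546.72.
Route B — convert at spot, deposit EUR: 50,000,000 × 0.17738 × 1.12169281 = EUR 9,948,293.53.
The quoted forward overvalues BRL, so borrow EUR, buy BRL at spot, deposit the BRL at 6.69%, and sell the proceeds forward at 0.17784.
Profit = 10,121,546.72 − 9,948,293.53 = EUR 173,253.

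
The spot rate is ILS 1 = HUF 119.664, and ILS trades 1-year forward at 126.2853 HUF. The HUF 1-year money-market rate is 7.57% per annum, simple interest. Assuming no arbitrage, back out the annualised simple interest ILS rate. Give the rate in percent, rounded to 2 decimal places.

1.93%

T = 1 year.
F/S = 126.2853/119.664 = 1.0553324 = (growth of HUF) / (growth of ILS).
HUF growth factor: 1 + 0.0757×1 = 1.075700.
That pins the ILS growth at 1.0192997.
(1.0192997 − 1)/T = 0.019300, i.e. 1.93%.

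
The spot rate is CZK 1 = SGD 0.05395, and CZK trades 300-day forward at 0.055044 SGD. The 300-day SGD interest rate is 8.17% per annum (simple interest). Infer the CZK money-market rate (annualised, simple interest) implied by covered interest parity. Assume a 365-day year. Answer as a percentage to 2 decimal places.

5.59%

T = 300/365 years.
By CIP, F/S equals the SGD-to-CZK growth ratio: 0.055044/0.05395 = 1.0202780.
SGD growth factor: 1 + 0.0817×300/365 = 1.0671507.
That pins the CZK growth at 1.0459411.
r = (1.0459411 − 1)/(300/365) = 0.055895 → 5.59%.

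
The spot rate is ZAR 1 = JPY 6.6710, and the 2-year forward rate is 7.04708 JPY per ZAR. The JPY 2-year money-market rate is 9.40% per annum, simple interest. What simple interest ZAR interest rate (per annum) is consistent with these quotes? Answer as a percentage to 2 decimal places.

T = 2 years.
CIP gives F = S · g_JPY/g_ZAR, so g_JPY/g_ZAR = 7.04708/6.671 = 1.0563754.
JPY growth factor: 1 + 0.0940×2 = 1.188000.
Hence g_ZAR = 1.1246002.
(1.1246002 − 1)/T = 0.062300, i.e. 6.23%.

6.23%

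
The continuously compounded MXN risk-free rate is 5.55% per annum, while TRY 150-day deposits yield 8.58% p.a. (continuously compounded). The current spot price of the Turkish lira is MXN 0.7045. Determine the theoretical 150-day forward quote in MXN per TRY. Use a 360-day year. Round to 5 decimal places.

T = 150/360 years.
MXN accumulates by e^(0.0555×150/360) = 1.0233945.
Growth of 1 TRY over T: e^(0.0858×150/360) = 1.0363967.
CIP: F = S · (grow MXN)/(grow TRY) = 0.7045 × 1.0233945/1.0363967 = 0.6956616 MXN per TRY.

0.69566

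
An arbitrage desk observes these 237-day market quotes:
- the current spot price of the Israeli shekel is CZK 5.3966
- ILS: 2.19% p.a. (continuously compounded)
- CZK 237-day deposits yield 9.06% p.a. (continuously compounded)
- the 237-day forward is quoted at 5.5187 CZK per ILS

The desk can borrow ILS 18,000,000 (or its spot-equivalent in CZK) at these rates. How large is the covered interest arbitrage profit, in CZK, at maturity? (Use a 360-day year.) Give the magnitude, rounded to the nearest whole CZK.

CZK 2,329,758

T = 237/360 years.
Keep in ILS, deliver into the forward: 18,000,000·1.0145219334·5.5187 = CZK 100,779,159.49.
Swap to CZK now, deposit: 18,000,000·5.3966·1.0614596615 = CZK 103,108,917.77.
The quoted forward undervalues ILS, so borrow ILS, convert to CZK at spot, deposit the CZK at 9.06%, and buy ILS forward at 5.5187 to cover the loan.
Arbitrage profit = |100,779,159.49 − 103,108,917.77| = CZK 2,329,758.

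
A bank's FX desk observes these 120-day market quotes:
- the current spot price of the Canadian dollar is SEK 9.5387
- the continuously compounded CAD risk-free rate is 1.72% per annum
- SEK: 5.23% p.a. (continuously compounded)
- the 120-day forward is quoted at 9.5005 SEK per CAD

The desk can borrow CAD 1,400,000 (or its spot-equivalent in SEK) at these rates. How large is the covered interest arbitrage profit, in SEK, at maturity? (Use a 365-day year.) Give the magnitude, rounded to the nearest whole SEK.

T = 120/365 years.
Keep in CAD, deliver into the forward: 1,400,000·1.0056708131·9.5005 = SEK 13,376,125.78.
Swap to SEK now, deposit: 1,400,000·9.5387·1.0173431972 = SEK 13,585,784.18.
The quoted forward undervalues CAD, so borrow CAD, convert to SEK at spot, deposit the SEK at 5.23%, and buy CAD forward at 9.5005 to cover the loan.
Arbitrage profit = |13,376,125.78 − 13,585,784.18| = SEK 209,658.

SEK 209,658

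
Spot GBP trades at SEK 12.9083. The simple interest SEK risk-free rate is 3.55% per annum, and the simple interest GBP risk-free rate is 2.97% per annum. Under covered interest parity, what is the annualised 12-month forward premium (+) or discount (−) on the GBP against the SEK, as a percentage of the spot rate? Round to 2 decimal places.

+0.56%

T = 1 year.
CIP forward (SEK per GBP) = 12.9083 × 1.035500/1.029700 = 12.9810087.
Annualised premium = (F − S)/S × (1/T) = (12.9810087 − 12.9083)/12.9083 ÷ 1 = 0.56%.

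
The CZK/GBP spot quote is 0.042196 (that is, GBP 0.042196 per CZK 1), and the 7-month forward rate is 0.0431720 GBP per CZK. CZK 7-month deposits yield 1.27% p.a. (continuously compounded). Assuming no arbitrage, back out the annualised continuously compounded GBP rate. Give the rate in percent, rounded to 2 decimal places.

5.19%

T = 7/12 years.
CIP gives F = S · g_GBP/g_CZK, so g_GBP/g_CZK = 0.043172/0.042196 = 1.0231302.
The CZK side grows by e^(0.0127×7/12) = 1.0074358.
That pins the GBP growth at 1.030738.
r = ln(1.030738)/(7/12) = 0.051900 → 5.19%.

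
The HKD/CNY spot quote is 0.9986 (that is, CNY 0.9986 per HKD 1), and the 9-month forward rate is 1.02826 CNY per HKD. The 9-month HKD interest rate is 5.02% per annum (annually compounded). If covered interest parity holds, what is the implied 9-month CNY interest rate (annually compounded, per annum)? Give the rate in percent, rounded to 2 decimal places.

T = 9/12 years.
F/S = 1.02826/0.9986 = 1.0297016 = (growth of CNY) / (growth of HKD).
HKD growth factor: (1 + 0.0502)^(9/12) = 1.0374186.
That pins the CNY growth at 1.0682316.
Annualise: 1.0682316^(12/9) − 1 = 0.091995 = 9.20%.

9.20%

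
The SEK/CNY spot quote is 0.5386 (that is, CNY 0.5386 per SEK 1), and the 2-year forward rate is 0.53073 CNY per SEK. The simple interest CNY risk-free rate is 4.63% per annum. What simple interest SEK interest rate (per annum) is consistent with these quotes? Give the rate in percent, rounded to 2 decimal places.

T = 2 years.
By CIP, F/S equals the CNY-to-SEK growth ratio: 0.53073/0.5386 = 0.9853880.
CNY growth factor: 1 + 0.0463×2 = 1.092600.
That pins the SEK growth at 1.1088018.
(1.1088018 − 1)/T = 0.054401, i.e. 5.44%.

5.44%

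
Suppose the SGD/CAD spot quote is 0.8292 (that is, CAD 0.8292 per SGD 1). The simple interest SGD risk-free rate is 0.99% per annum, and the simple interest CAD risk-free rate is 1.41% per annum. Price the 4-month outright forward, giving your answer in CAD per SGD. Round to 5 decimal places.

T = 4/12 years.
CAD growth factor: 1 + 0.0141×4/12 = 1.004700.
Growth of 1 SGD over T: 1 + 0.0099×4/12 = 1.003300.
CIP: F = S · (grow CAD)/(grow SGD) = 0.8292 × 1.004700/1.003300 = 0.8303571 CAD per SGD.

0.83036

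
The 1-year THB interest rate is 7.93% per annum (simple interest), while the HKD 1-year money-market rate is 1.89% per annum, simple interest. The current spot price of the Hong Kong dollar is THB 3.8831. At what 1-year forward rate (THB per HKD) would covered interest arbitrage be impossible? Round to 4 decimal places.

4.1133

T = 1 year.
THB growth factor: 1 + 0.0793×1 = 1.079300.
HKD growth factor: 1 + 0.0189×1 = 1.018900.
Forward (THB per HKD) = 3.8831 × 1.079300 / 1.018900 = 4.113289.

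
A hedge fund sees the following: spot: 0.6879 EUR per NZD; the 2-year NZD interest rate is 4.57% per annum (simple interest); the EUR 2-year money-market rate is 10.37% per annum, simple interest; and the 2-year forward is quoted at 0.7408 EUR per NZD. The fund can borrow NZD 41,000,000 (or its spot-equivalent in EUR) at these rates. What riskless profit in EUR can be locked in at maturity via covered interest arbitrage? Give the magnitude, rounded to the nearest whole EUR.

T = 2 years.
Route A — deposit NZD, sell forward: 41,000,000 × 1.091400 × 0.7408 = EUR 33,148,873.92.
Route B — convert at spot, deposit EUR: 41,000,000 × 0.6879 × 1.207400 = EUR 34,053,388.86.
The quoted forward undervalues NZD, so borrow NZD, convert to EUR at spot, deposit the EUR at 10.37%, and buy NZD forward at 0.7408 to cover the loan.
Profit = 34,053,388.86 − 33,148,873.92 = EUR 904,515.

EUR 904,515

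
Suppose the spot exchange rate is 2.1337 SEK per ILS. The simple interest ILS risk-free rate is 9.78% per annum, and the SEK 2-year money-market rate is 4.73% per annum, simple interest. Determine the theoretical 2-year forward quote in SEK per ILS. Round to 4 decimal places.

T = 2 years.
SEK accumulates by 1 + 0.0473×2 = 1.094600.
Growth of 1 ILS over T: 1 + 0.0978×2 = 1.195600.
Forward (SEK per ILS) = 2.1337 × 1.094600 / 1.195600 = 1.953453.

1.9535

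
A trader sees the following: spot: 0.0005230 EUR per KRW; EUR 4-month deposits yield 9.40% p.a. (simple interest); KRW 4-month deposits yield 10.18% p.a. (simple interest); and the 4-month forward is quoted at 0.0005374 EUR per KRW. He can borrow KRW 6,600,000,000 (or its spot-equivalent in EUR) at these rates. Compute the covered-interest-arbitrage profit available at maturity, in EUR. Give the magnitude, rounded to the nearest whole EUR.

T = 4/12 years.
Keep in KRW, deliver into the forward: 6,600,000,000·1.033933333·0.0005374 = EUR 3,667,196.10.
Swap to EUR now, deposit: 6,600,000,000·0.0005230·1.031333333 = EUR 3,559,956.40.
The quoted forward overvalues KRW, so borrow EUR, buy KRW at spot, deposit the KRW at 10.18%, and sell the proceeds forward at 0.0005374.
The gap between the two covered legs is EUR 107,240.

EUR 107,240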